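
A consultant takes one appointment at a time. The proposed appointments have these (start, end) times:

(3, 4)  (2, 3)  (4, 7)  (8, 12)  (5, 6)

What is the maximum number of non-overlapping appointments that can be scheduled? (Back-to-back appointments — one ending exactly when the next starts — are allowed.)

By end time: (2,3), (3,4), (5,6), (4,7), (8,12).
Pick (2,3); next start ≥ 3 → (3,4); next start ≥ 4 → (5,6); next start ≥ 6 → (8,12).
Selected 4 appointments.

4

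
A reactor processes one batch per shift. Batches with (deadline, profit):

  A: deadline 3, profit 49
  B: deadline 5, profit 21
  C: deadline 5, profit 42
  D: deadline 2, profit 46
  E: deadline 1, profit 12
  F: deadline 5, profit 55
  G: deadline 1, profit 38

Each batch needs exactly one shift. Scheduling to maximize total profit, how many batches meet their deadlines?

5

Sort by profit descending; place each in the latest free slot ≤ its deadline.
By profit: F(d5,55), A(d3,49), D(d2,46), C(d5,42), G(d1,38), B(d5,21), E(d1,12)
F→slot 5; A→slot 3; D→slot 2; C→slot 4; G→slot 1; B skipped; E skipped.
5 of 7 scheduled.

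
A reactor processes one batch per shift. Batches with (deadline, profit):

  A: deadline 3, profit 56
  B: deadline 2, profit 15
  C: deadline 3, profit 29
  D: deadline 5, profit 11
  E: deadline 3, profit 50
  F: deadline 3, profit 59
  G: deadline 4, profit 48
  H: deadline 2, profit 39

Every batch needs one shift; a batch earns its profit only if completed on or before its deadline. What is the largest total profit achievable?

224

Profit order: F=59 A=56 E=50 G=48 H=39 C=29 B=15 D=11
Assign: F→slot 3, A→slot 2, E→slot 1, G→slot 4, H skipped, C skipped, B skipped, D→slot 5.
Slots: [1:E] [2:A] [3:F] [4:G] [5:D]
Profit = 50 + 56 + 59 + 48 + 11 = 224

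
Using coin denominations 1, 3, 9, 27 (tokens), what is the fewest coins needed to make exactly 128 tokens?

128 − 4×27→20 − 2×9→2 − 2×1→0
Total coins = 4 + 2 + 2 = 8

8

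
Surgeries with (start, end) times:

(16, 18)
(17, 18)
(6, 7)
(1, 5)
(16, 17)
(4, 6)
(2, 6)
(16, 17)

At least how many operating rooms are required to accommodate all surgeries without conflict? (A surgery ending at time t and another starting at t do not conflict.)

Events (time:±→running): 1:+→1 2:+→2 4:+→3 … peak 3.

3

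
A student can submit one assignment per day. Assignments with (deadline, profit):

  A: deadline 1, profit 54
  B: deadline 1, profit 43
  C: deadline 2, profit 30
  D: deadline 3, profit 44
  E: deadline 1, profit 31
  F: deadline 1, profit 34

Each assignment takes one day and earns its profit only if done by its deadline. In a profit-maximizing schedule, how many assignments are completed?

3

Profit order: A=54 D=44 B=43 F=34 E=31 C=30
Assign: A→slot 1, D→slot 3, B skipped, F skipped, E skipped, C→slot 2.
Slots: [1:A] [2:C] [3:D]
3 of 6 scheduled.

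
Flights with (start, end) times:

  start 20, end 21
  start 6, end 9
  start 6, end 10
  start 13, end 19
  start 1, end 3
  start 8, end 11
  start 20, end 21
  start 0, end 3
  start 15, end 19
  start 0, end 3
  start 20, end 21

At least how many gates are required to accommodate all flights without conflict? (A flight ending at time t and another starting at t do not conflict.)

Events (time:±→running): 0:+→1 0:+→2 1:+→3 … peak 3.

3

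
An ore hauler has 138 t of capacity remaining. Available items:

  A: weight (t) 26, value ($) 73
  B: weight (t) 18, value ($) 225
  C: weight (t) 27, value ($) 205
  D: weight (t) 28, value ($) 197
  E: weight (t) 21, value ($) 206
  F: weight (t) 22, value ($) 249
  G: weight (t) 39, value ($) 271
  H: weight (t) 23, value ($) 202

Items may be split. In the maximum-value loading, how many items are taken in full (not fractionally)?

Ratios (sorted): B 12.50, F 11.32, E 9.81, H 8.78, C 7.59, D 7.04, G 6.95, A 2.81
take B (18 @ 225); take F (22 @ 249); take E (21 @ 206); take H (23 @ 202); take C (27 @ 205); take 27/28 of D → 189.96. Capacity used 138/138.
5 item(s) taken whole; one partial (take 27/28 of D).

5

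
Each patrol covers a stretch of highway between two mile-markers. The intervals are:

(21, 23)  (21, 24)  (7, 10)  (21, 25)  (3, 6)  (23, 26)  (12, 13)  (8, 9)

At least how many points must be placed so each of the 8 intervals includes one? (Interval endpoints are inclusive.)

4

Sort by right endpoint; whenever an interval is uncovered, place a point at its right end.
Sorted: [3,6] [8,9] [7,10] [12,13] [21,23] [21,24] [21,25] [23,26]
{[3,6]} hit by 6; {[8,9],[7,10]} hit by 9; {[12,13]} hit by 13; {[21,23],[21,24],[21,25],[23,26]} hit by 23.
Points: 6, 9, 13, 23 (4 total).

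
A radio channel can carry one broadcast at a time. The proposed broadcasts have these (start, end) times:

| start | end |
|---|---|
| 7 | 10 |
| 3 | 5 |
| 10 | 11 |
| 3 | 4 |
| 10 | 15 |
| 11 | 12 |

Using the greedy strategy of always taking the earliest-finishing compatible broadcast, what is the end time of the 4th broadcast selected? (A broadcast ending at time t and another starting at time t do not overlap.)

Sorted by end: (3,4)  (3,5)  (7,10)  (10,11)  (11,12)  (10,15)
take (3,4); skip (3,5); take (7,10); take (10,11); take (11,12); skip (10,15).
Selected: (3,4) (7,10) (10,11) (11,12)

12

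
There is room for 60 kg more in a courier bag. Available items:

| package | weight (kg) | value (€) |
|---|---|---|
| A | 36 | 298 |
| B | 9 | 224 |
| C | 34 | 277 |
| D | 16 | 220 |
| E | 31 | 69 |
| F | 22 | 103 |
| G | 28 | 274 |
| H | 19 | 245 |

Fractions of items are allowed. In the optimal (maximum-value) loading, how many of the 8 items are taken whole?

Greedy by value/weight ratio, highest first.
Order: B (224/9=24.89) > D (220/16=13.75) > H (245/19=12.89) > G (274/28=9.79) > A (298/36=8.28) > C (277/34=8.15) > F (103/22=4.68) > E (69/31=2.23)
Fill: take B (9 @ 224) → take D (16 @ 220) → take H (19 @ 245) → take 16/28 of G → 156.57; 60/60 used.
3 item(s) taken whole; one partial (take 16/28 of G).

3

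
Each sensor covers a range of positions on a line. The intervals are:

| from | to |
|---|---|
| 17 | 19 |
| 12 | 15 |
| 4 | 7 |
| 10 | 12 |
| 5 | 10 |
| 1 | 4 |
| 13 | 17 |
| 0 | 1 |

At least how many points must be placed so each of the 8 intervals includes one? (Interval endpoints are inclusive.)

4

Process intervals by earliest right end; each time one isn't hit yet, stab at its right endpoint.
Sorted: [0,1] [1,4] [4,7] [5,10] [10,12] [12,15] [13,17] [17,19]
{[0,1],[1,4]} hit by 1; {[4,7],[5,10]} hit by 7; {[10,12],[12,15]} hit by 12; {[13,17],[17,19]} hit by 17.
Points: 1, 7, 12, 17 (4 total).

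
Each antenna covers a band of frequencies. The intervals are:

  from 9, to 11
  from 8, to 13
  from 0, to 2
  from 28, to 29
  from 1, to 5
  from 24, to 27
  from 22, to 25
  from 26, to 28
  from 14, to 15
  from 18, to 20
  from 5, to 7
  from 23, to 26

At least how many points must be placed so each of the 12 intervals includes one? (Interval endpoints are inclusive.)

Sort by right endpoint; whenever an interval is uncovered, place a point at its right end.
By right end: [0,2]  [1,5]  [5,7]  [9,11]  [8,13]  [14,15]  [18,20]  [22,25]  [23,26]  [24,27]  [26,28]  [28,29]
[0,2] uncovered → point at 2; [5,7] uncovered → point at 7; [9,11] uncovered → point at 11; [14,15] uncovered → point at 15; [18,20] uncovered → point at 20; [22,25] uncovered → point at 25; [26,28] uncovered → point at 28.
Points: 2, 7, 11, 15, 20, 25, 28 (7 total).

7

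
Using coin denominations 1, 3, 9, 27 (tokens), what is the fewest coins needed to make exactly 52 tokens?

6

52 − 1×27→25 − 2×9→7 − 2×3→1 − 1×1→0
Total coins = 1 + 2 + 2 + 1 = 6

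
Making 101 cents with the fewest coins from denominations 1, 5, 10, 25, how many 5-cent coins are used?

Greedy: take as many of the largest coin as possible, then repeat with the remainder.
101 = 4×25 + 1×1
Count of 5: 0

0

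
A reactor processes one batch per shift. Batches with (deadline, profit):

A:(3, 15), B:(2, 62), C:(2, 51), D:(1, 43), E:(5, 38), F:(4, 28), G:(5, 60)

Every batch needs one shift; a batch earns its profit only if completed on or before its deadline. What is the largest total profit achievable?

239

Profit order: B=62 G=60 C=51 D=43 E=38 F=28 A=15
Assign: B→slot 2, G→slot 5, C→slot 1, D skipped, E→slot 4, F→slot 3, A skipped.
Slots: [1:C] [2:B] [3:F] [4:E] [5:G]
Profit = 51 + 62 + 28 + 38 + 60 = 239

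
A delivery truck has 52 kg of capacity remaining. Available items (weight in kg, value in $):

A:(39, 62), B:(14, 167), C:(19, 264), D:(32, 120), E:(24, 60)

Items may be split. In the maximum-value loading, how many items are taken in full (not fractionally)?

2

Sort by value per unit weight and fill in that order.
Ratios (sorted): C 13.89, B 11.93, D 3.75, E 2.50, A 1.59
take C (19 @ 264); take B (14 @ 167); take 19/32 of D → 71.25. Capacity used 52/52.
2 item(s) taken whole; one partial (take 19/32 of D).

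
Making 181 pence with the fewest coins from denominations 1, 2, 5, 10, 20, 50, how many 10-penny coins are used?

Greedy: take as many of the largest coin as possible, then repeat with the remainder.
181 − 3×50→31 − 1×20→11 − 1×10→1 − 1×1→0
Count of 10: 1

1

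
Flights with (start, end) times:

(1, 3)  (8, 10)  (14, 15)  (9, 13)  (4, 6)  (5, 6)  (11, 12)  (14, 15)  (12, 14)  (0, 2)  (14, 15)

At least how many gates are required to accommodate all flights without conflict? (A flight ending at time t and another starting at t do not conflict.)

Count concurrent intervals with a sweep; the peak is the room count.
Events (time:±→running): 0:+→1 1:+→2 2:-→1 3:-→0 4:+→1 5:+→2 6:-→1 6:-→0 8:+→1 9:+→2 10:-→1 11:+→2 12:-→1 12:+→2 13:-→1 14:-→0 14:+→1 14:+→2 14:+→3 … peak 3.

3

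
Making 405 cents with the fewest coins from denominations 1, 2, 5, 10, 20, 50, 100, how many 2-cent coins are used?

Use the largest denomination that fits, subtract, and repeat.
405 = 4×100 + 1×5
Count of 2: 0

0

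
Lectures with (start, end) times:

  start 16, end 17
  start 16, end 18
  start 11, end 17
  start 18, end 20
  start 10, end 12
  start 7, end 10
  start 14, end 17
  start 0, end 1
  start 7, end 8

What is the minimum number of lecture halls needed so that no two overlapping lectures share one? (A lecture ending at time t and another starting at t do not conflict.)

Events (time:±→running): 0:+→1 1:-→0 7:+→1 7:+→2 8:-→1 10:-→0 10:+→1 11:+→2 12:-→1 14:+→2 16:+→3 16:+→4 … peak 4.

4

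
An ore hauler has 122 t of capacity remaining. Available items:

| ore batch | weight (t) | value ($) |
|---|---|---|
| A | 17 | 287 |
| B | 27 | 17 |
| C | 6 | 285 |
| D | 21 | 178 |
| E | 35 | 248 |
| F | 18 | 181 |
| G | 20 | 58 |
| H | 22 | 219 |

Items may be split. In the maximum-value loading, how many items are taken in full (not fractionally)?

6

Sort by value per unit weight and fill in that order.
Order: C (285/6=47.50) > A (287/17=16.88) > F (181/18=10.06) > H (219/22=9.95) > D (178/21=8.48) > E (248/35=7.09) > G (58/20=2.90) > B (17/27=0.63)
Fill: take C (6 @ 285) → take A (17 @ 287) → take F (18 @ 181) → take H (22 @ 219) → take D (21 @ 178) → take E (35 @ 248) → take 3/20 of G → 8.70; 122/122 used.
6 item(s) taken whole; one partial (take 3/20 of G).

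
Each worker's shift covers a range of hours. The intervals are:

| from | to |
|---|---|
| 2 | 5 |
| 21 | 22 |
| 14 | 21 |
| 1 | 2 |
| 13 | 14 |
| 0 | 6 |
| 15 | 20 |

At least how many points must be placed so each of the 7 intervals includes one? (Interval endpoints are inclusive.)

4

Sort by right endpoint; whenever an interval is uncovered, place a point at its right end.
Sorted: [1,2] [2,5] [0,6] [13,14] [15,20] [14,21] [21,22]
{[1,2],[2,5],[0,6]} hit by 2; {[13,14]} hit by 14; {[15,20],[14,21]} hit by 20; {[21,22]} hit by 22.
Points: 2, 14, 20, 22 (4 total).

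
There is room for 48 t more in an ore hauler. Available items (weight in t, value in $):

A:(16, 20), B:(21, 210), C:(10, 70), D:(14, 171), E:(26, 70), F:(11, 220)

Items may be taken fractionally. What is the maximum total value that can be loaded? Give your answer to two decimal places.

615.00

Greedy by value/weight ratio, highest first.
Order: F (220/11=20.00) > D (171/14=12.21) > B (210/21=10.00) > C (70/10=7.00) > E (70/26=2.69) > A (20/16=1.25)
Fill: take F (11 @ 220) → take D (14 @ 171) → take B (21 @ 210) → take 2/10 of C → 14.00; 48/48 used.
Total value = 615.00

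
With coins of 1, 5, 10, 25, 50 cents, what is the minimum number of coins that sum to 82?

5

Use the largest denomination that fits, subtract, and repeat.
82 = 1×50 + 1×25 + 1×5 + 2×1
Total coins = 1 + 1 + 1 + 2 = 5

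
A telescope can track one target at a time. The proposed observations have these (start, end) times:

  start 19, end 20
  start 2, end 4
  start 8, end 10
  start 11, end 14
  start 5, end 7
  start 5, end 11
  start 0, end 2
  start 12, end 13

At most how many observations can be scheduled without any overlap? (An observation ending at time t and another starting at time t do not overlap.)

Order by finish time; keep every interval that doesn't clash with the previous kept one.
By end time: (0,2), (2,4), (5,7), (8,10), (5,11), (12,13), (11,14), (19,20).
Pick (0,2); next start ≥ 2 → (2,4); next start ≥ 4 → (5,7); next start ≥ 7 → (8,10); next start ≥ 10 → (12,13); next start ≥ 13 → (19,20).
Selected 6 observations.

6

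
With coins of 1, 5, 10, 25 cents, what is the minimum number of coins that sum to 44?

7

44 − 1×25→19 − 1×10→9 − 1×5→4 − 4×1→0
Total coins = 1 + 1 + 1 + 4 = 7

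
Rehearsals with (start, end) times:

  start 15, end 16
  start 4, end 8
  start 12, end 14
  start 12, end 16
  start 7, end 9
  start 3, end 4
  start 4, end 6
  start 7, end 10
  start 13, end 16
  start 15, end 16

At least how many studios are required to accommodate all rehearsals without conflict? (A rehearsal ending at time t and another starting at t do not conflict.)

4

The answer is the maximum number of intervals overlapping at any instant.
starts: [3, 4, 4, 7, 7, 12, 12, 13, 15, 15]
ends:   [4, 6, 8, 9, 10, 14, 16, 16, 16, 16]
s3→1 e4→0 s4→1 s4→2 e6→1 s7→2 s7→3 e8→2 e9→1 e10→0 s12→1 s12→2 s13→3 e14→2 s15→3 s15→4  — peak 4.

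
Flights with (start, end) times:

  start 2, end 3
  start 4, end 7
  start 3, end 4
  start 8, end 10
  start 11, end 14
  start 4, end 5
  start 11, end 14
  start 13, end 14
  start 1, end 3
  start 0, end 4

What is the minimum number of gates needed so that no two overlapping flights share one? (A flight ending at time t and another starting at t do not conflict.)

The answer is the maximum number of intervals overlapping at any instant.
starts: [0, 1, 2, 3, 4, 4, 8, 11, 11, 13]
ends:   [3, 3, 4, 4, 5, 7, 10, 14, 14, 14]
s0→1 s1→2 s2→3  — peak 3.

3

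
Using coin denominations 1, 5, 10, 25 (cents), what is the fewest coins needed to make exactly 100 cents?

4

Use the largest denomination that fits, subtract, and repeat.
100 = 4×25
Total coins = 4 = 4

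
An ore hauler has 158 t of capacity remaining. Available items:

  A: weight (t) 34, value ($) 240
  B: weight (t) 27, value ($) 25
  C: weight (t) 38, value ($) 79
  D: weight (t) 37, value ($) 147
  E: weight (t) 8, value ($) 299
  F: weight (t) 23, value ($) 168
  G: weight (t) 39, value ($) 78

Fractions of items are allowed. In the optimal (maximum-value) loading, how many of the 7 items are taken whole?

Order: E (299/8=37.38) > F (168/23=7.30) > A (240/34=7.06) > D (147/37=3.97) > C (79/38=2.08) > G (78/39=2.00) > B (25/27=0.93)
Fill: take E (8 @ 299) → take F (23 @ 168) → take A (34 @ 240) → take D (37 @ 147) → take C (38 @ 79) → take 18/39 of G → 36.00; 158/158 used.
5 item(s) taken whole; one partial (take 18/39 of G).

5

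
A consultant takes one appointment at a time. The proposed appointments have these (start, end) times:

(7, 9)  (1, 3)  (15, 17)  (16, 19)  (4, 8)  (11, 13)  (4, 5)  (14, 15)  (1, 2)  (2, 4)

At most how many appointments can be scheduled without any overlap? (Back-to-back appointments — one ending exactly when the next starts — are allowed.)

7

Greedy by earliest finish: after sorting by end time, pick each interval compatible with the last pick.
Sorted by end: (1,2)  (1,3)  (2,4)  (4,5)  (4,8)  (7,9)  (11,13)  (14,15)  (15,17)  (16,19)
take (1,2); take (2,4); take (4,5); take (7,9); take (11,13); take (14,15); take (15,17).
Selected 7 appointments.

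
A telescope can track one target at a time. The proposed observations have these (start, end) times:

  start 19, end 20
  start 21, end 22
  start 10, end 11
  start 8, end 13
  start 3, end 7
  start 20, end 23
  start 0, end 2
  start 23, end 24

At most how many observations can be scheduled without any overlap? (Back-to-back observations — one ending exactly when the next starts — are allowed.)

6

By end time: (0,2), (3,7), (10,11), (8,13), (19,20), (21,22), (20,23), (23,24).
Pick (0,2); next start ≥ 2 → (3,7); next start ≥ 7 → (10,11); next start ≥ 11 → (19,20); next start ≥ 20 → (21,22); next start ≥ 22 → (23,24).
Selected 6 observations.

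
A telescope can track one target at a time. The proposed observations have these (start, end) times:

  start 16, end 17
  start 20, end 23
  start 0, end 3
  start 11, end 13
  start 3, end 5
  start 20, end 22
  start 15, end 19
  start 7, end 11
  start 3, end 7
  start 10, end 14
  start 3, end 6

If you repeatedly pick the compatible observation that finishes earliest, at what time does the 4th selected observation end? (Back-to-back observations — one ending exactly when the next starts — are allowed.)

Sorted by end: (0,3)  (3,5)  (3,6)  (3,7)  (7,11)  (11,13)  (10,14)  (16,17)  (15,19)  (20,22)  (20,23)
take (0,3); take (3,5); skip (3,6); take (7,11); take (11,13); take (16,17); skip (15,19); take (20,22).
Selected: (0,3) (3,5) (7,11) (11,13) (16,17) (20,22)

13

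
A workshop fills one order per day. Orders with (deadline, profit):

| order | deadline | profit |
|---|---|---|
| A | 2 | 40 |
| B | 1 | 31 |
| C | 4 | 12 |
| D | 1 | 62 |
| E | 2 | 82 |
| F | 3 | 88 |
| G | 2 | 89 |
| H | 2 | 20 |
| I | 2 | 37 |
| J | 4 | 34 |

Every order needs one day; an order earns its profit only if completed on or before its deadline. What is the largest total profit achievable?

293

Take jobs in profit order; each goes to the latest open slot no later than its deadline.
Profit order: G=89 F=88 E=82 D=62 A=40 I=37 J=34 B=31 H=20 C=12
Assign: G→slot 2, F→slot 3, E→slot 1, D skipped, A skipped, I skipped, J→slot 4, B skipped, H skipped, C skipped.
Slots: [1:E] [2:G] [3:F] [4:J]
Profit = 82 + 89 + 88 + 34 = 293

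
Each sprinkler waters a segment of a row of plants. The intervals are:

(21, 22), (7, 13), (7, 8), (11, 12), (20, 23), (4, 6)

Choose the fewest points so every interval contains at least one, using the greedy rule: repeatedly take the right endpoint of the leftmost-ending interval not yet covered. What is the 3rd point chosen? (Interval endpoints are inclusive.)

By right end: [4,6]  [7,8]  [11,12]  [7,13]  [21,22]  [20,23]
[4,6] uncovered → point at 6; [7,8] uncovered → point at 8; [11,12] uncovered → point at 12; [21,22] uncovered → point at 22.
Points: 6, 8, 12, 22 (4 total).

12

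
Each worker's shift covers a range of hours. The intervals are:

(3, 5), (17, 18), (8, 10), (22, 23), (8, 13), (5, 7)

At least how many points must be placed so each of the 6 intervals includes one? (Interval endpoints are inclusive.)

4

Sort by right endpoint; whenever an interval is uncovered, place a point at its right end.
Sorted: [3,5] [5,7] [8,10] [8,13] [17,18] [22,23]
{[3,5],[5,7]} hit by 5; {[8,10],[8,13]} hit by 10; {[17,18]} hit by 18; {[22,23]} hit by 23.
Points: 5, 10, 18, 23 (4 total).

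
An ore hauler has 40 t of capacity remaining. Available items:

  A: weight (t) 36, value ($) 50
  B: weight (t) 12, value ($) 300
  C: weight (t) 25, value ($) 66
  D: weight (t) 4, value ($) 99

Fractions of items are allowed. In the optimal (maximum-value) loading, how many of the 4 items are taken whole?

Ratios (sorted): B 25.00, D 24.75, C 2.64, A 1.39
take B (12 @ 300); take D (4 @ 99); take 24/25 of C → 63.36. Capacity used 40/40.
2 item(s) taken whole; one partial (take 24/25 of C).

2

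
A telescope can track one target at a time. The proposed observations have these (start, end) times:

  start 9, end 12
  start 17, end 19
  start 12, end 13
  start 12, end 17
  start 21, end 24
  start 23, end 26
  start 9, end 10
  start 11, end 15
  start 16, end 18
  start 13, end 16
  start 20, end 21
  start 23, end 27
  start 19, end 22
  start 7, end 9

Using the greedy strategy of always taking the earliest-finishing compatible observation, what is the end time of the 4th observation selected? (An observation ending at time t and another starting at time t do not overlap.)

16

Sorted by end: (7,9)  (9,10)  (9,12)  (12,13)  (11,15)  (13,16)  (12,17)  (16,18)  (17,19)  (20,21)  (19,22)  (21,24)  (23,26)  (23,27)
take (7,9); take (9,10); take (12,13); take (13,16); take (16,18); take (20,21); take (21,24); skip (23,27).
Selected: (7,9) (9,10) (12,13) (13,16) (16,18) (20,21) (21,24)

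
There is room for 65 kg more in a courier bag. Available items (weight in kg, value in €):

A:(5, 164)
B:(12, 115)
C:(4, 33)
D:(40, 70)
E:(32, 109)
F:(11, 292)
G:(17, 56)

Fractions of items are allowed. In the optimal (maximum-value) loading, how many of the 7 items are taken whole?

Ratios (sorted): A 32.80, F 26.55, B 9.58, C 8.25, E 3.41, G 3.29, D 1.75
take A (5 @ 164); take F (11 @ 292); take B (12 @ 115); take C (4 @ 33); take E (32 @ 109); take 1/17 of G → 3.29. Capacity used 65/65.
5 item(s) taken whole; one partial (take 1/17 of G).

5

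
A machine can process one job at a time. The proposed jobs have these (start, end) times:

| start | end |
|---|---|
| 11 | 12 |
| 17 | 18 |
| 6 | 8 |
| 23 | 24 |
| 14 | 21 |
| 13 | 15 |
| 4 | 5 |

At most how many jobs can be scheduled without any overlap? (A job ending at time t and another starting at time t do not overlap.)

Order by finish time; keep every interval that doesn't clash with the previous kept one.
By end time: (4,5), (6,8), (11,12), (13,15), (17,18), (14,21), (23,24).
Pick (4,5); next start ≥ 5 → (6,8); next start ≥ 8 → (11,12); next start ≥ 12 → (13,15); next start ≥ 15 → (17,18); next start ≥ 18 → (23,24).
Selected 6 jobs.

6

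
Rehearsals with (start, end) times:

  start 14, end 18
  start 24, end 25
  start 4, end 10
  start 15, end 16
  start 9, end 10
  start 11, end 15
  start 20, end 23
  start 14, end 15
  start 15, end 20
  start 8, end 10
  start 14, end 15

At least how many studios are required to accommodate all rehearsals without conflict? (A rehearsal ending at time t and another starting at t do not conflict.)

Events (time:±→running): 4:+→1 8:+→2 9:+→3 10:-→2 10:-→1 10:-→0 11:+→1 14:+→2 14:+→3 14:+→4 … peak 4.

4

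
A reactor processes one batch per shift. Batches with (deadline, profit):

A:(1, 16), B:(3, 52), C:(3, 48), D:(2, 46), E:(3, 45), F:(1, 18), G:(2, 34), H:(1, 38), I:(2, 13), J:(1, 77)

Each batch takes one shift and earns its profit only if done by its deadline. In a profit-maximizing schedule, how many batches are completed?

3

Take jobs in profit order; each goes to the latest open slot no later than its deadline.
By profit: J(d1,77), B(d3,52), C(d3,48), D(d2,46), E(d3,45), H(d1,38), G(d2,34), F(d1,18), A(d1,16), I(d2,13)
J→slot 1; B→slot 3; C→slot 2; D skipped; E skipped; H skipped; G skipped; F skipped; A skipped; I skipped.
3 of 10 scheduled.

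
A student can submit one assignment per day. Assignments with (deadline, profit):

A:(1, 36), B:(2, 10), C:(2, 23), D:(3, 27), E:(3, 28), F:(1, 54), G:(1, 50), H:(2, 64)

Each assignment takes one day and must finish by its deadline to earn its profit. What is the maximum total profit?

146

Sort by profit descending; place each in the latest free slot ≤ its deadline.
By profit: H(d2,64), F(d1,54), G(d1,50), A(d1,36), E(d3,28), D(d3,27), C(d2,23), B(d2,10)
H→slot 2; F→slot 1; G skipped; A skipped; E→slot 3; D skipped; C skipped; B skipped.
Profit = 54 + 64 + 28 = 146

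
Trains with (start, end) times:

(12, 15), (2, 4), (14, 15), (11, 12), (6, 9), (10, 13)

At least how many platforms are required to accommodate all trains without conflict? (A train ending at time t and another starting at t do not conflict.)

2

Count concurrent intervals with a sweep; the peak is the room count.
Events (time:±→running): 2:+→1 4:-→0 6:+→1 9:-→0 10:+→1 11:+→2 … peak 2.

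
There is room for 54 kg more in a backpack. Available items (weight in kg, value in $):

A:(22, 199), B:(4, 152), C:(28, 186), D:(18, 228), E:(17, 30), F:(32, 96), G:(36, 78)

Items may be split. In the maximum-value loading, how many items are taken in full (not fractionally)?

Sort by value per unit weight and fill in that order.
Ratios (sorted): B 38.00, D 12.67, A 9.05, C 6.64, F 3.00, G 2.17, E 1.76
take B (4 @ 152); take D (18 @ 228); take A (22 @ 199); take 10/28 of C → 66.43. Capacity used 54/54.
3 item(s) taken whole; one partial (take 10/28 of C).

3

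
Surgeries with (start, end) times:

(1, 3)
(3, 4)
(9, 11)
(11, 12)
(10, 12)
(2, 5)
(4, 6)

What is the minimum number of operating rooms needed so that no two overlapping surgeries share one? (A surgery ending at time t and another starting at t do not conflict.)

The answer is the maximum number of intervals overlapping at any instant.
Events (time:±→running): 1:+→1 2:+→2 … peak 2.

2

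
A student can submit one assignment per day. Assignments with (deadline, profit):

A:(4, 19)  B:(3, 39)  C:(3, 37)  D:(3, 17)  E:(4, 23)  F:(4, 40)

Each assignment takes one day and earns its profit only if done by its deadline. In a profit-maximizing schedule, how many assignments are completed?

By profit: F(d4,40), B(d3,39), C(d3,37), E(d4,23), A(d4,19), D(d3,17)
F→slot 4; B→slot 3; C→slot 2; E→slot 1; A skipped; D skipped.
4 of 6 scheduled.

4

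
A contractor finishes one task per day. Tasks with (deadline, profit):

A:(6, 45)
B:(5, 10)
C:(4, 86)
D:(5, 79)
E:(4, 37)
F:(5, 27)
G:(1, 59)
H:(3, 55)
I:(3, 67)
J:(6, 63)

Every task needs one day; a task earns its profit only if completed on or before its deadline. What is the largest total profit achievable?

Profit order: C=86 D=79 I=67 J=63 G=59 H=55 A=45 E=37 F=27 B=10
Assign: C→slot 4, D→slot 5, I→slot 3, J→slot 6, G→slot 1, H→slot 2, A skipped, E skipped, F skipped, B skipped.
Slots: [1:G] [2:H] [3:I] [4:C] [5:D] [6:J]
Profit = 59 + 55 + 67 + 86 + 79 + 63 = 409

409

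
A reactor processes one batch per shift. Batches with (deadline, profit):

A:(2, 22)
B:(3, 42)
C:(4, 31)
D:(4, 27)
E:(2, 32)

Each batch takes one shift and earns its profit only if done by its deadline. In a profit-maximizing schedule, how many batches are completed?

4

Sort by profit descending; place each in the latest free slot ≤ its deadline.
Profit order: B=42 E=32 C=31 D=27 A=22
Assign: B→slot 3, E→slot 2, C→slot 4, D→slot 1, A skipped.
Slots: [1:D] [2:E] [3:B] [4:C]
4 of 5 scheduled.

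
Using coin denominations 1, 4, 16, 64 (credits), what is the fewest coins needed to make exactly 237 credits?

9

Greedy: take as many of the largest coin as possible, then repeat with the remainder.
237 = 3×64 + 2×16 + 3×4 + 1×1
Total coins = 3 + 2 + 3 + 1 = 9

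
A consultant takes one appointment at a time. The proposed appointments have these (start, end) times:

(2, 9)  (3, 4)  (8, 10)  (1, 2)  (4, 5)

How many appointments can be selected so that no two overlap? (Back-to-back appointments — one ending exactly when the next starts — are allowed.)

Order by finish time; keep every interval that doesn't clash with the previous kept one.
Sorted by end: (1,2)  (3,4)  (4,5)  (2,9)  (8,10)
take (1,2); take (3,4); take (4,5); take (8,10).
Selected 4 appointments.

4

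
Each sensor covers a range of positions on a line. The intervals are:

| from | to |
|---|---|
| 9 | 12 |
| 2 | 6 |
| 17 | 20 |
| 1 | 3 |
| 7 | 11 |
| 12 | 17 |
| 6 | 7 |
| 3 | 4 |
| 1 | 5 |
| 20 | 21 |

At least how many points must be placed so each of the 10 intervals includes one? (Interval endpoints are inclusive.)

4

Process intervals by earliest right end; each time one isn't hit yet, stab at its right endpoint.
Sorted: [1,3] [3,4] [1,5] [2,6] [6,7] [7,11] [9,12] [12,17] [17,20] [20,21]
{[1,3],[3,4],[1,5],[2,6]} hit by 3; {[6,7],[7,11]} hit by 7; {[9,12],[12,17]} hit by 12; {[17,20],[20,21]} hit by 20.
Points: 3, 7, 12, 20 (4 total).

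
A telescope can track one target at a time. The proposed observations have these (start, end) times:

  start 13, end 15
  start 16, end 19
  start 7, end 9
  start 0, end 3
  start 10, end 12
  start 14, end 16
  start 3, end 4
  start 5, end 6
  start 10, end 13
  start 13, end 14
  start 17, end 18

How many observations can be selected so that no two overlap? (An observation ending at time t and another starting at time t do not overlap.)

By end time: (0,3), (3,4), (5,6), (7,9), (10,12), (10,13), (13,14), (13,15), (14,16), (17,18), (16,19).
Pick (0,3); next start ≥ 3 → (3,4); next start ≥ 4 → (5,6); next start ≥ 6 → (7,9); next start ≥ 9 → (10,12); next start ≥ 12 → (13,14); next start ≥ 14 → (14,16); next start ≥ 16 → (17,18).
Selected 8 observations.

8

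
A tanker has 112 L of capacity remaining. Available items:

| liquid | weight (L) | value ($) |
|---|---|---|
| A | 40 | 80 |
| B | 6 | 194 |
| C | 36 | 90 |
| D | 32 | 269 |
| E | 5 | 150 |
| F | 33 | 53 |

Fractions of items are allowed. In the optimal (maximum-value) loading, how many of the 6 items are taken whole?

4

Sort by value per unit weight and fill in that order.
Ratios (sorted): B 32.33, E 30.00, D 8.41, C 2.50, A 2.00, F 1.61
take B (6 @ 194); take E (5 @ 150); take D (32 @ 269); take C (36 @ 90); take 33/40 of A → 66.00. Capacity used 112/112.
4 item(s) taken whole; one partial (take 33/40 of A).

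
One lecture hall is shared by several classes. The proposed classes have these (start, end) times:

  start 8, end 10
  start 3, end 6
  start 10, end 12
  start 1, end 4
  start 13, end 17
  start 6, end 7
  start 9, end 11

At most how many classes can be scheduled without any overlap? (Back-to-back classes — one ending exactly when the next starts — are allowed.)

Sort by end time and greedily take each interval whose start is ≥ the last chosen end.
By end time: (1,4), (3,6), (6,7), (8,10), (9,11), (10,12), (13,17).
Pick (1,4); next start ≥ 4 → (6,7); next start ≥ 7 → (8,10); next start ≥ 10 → (10,12); next start ≥ 12 → (13,17).
Selected 5 classes.

5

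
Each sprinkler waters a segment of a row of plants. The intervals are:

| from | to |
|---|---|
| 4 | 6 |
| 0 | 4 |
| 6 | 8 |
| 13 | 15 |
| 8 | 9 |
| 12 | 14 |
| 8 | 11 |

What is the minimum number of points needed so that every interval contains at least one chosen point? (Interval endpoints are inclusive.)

Sorted: [0,4] [4,6] [6,8] [8,9] [8,11] [12,14] [13,15]
{[0,4],[4,6]} hit by 4; {[6,8],[8,9],[8,11]} hit by 8; {[12,14],[13,15]} hit by 14.
Points: 4, 8, 14 (3 total).

3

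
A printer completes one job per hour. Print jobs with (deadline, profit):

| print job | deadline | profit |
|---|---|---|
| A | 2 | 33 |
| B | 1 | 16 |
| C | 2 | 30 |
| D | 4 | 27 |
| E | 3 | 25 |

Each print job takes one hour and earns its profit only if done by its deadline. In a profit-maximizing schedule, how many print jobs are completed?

Take jobs in profit order; each goes to the latest open slot no later than its deadline.
Profit order: A=33 C=30 D=27 E=25 B=16
Assign: A→slot 2, C→slot 1, D→slot 4, E→slot 3, B skipped.
Slots: [1:C] [2:A] [3:E] [4:D]
4 of 5 scheduled.

4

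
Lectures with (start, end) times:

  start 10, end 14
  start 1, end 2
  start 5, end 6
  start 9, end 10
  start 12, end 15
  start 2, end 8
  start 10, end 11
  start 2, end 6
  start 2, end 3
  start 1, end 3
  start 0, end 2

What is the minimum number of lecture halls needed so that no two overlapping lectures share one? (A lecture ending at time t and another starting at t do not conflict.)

Events (time:±→running): 0:+→1 1:+→2 1:+→3 2:-→2 2:-→1 2:+→2 2:+→3 2:+→4 … peak 4.

4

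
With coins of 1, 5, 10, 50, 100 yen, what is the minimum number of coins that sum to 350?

Use the largest denomination that fits, subtract, and repeat.
350 − 3×100→50 − 1×50→0
Total coins = 3 + 1 = 4

4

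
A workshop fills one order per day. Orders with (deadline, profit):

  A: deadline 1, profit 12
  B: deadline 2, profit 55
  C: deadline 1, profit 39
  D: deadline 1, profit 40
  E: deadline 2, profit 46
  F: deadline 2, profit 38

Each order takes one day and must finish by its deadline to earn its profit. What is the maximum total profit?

101

Sort by profit descending; place each in the latest free slot ≤ its deadline.
By profit: B(d2,55), E(d2,46), D(d1,40), C(d1,39), F(d2,38), A(d1,12)
B→slot 2; E→slot 1; D skipped; C skipped; F skipped; A skipped.
Profit = 46 + 55 = 101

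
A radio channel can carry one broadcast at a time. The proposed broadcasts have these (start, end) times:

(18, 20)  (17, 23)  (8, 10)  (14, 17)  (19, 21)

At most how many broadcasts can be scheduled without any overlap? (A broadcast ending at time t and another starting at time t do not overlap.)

3

Sort by end time and greedily take each interval whose start is ≥ the last chosen end.
Sorted by end: (8,10)  (14,17)  (18,20)  (19,21)  (17,23)
take (8,10); take (14,17); take (18,20); skip (19,21).
Selected 3 broadcasts.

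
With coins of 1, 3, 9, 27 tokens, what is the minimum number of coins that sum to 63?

3

63 = 2×27 + 1×9
Total coins = 2 + 1 = 3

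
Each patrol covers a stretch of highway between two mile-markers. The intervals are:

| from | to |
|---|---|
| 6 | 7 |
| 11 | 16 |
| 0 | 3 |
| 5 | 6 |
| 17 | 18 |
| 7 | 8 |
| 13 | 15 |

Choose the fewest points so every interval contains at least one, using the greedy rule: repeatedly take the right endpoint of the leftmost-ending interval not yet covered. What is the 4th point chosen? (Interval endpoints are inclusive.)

Sort by right endpoint; whenever an interval is uncovered, place a point at its right end.
By right end: [0,3]  [5,6]  [6,7]  [7,8]  [13,15]  [11,16]  [17,18]
[0,3] uncovered → point at 3; [5,6] uncovered → point at 6; [7,8] uncovered → point at 8; [13,15] uncovered → point at 15; [17,18] uncovered → point at 18.
Points: 3, 6, 8, 15, 18 (5 total).

15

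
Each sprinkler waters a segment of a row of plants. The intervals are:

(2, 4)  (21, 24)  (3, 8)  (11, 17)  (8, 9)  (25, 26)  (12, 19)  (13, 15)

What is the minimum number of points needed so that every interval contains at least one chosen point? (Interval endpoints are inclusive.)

Sort by right endpoint; whenever an interval is uncovered, place a point at its right end.
Sorted: [2,4] [3,8] [8,9] [13,15] [11,17] [12,19] [21,24] [25,26]
{[2,4],[3,8]} hit by 4; {[8,9]} hit by 9; {[13,15],[11,17],[12,19]} hit by 15; {[21,24]} hit by 24; {[25,26]} hit by 26.
Points: 4, 9, 15, 24, 26 (5 total).

5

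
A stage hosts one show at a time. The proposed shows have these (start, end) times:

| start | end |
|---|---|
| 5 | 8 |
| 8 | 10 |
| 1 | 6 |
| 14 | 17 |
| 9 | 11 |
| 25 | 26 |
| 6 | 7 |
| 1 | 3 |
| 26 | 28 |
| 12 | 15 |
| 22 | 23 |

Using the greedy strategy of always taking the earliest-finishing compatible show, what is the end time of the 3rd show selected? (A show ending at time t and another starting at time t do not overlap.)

10

Sorted by end: (1,3)  (1,6)  (6,7)  (5,8)  (8,10)  (9,11)  (12,15)  (14,17)  (22,23)  (25,26)  (26,28)
take (1,3); take (6,7); take (8,10); skip (9,11); take (12,15); take (22,23); take (25,26); take (26,28).
Selected: (1,3) (6,7) (8,10) (12,15) (22,23) (25,26) (26,28)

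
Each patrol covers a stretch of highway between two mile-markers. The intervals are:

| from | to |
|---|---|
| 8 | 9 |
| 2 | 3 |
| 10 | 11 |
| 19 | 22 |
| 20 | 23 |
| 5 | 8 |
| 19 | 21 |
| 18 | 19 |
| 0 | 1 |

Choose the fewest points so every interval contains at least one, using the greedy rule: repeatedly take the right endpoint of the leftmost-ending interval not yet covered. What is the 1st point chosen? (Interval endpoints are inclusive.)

Sort by right endpoint; whenever an interval is uncovered, place a point at its right end.
By right end: [0,1]  [2,3]  [5,8]  [8,9]  [10,11]  [18,19]  [19,21]  [19,22]  [20,23]
[0,1] uncovered → point at 1; [2,3] uncovered → point at 3; [5,8] uncovered → point at 8; [10,11] uncovered → point at 11; [18,19] uncovered → point at 19; [20,23] uncovered → point at 23.
Points: 1, 3, 8, 11, 19, 23 (6 total).

1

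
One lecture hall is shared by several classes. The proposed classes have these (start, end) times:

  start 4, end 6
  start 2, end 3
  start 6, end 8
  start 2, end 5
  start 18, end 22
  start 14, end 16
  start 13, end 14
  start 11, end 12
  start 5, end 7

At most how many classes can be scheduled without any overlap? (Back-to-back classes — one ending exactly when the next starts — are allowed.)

Greedy by earliest finish: after sorting by end time, pick each interval compatible with the last pick.
By end time: (2,3), (2,5), (4,6), (5,7), (6,8), (11,12), (13,14), (14,16), (18,22).
Pick (2,3); next start ≥ 3 → (4,6); next start ≥ 6 → (6,8); next start ≥ 8 → (11,12); next start ≥ 12 → (13,14); next start ≥ 14 → (14,16); next start ≥ 16 → (18,22).
Selected 7 classes.

7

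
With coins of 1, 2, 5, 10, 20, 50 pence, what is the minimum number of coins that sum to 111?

111 = 2×50 + 1×10 + 1×1
Total coins = 2 + 1 + 1 = 4

4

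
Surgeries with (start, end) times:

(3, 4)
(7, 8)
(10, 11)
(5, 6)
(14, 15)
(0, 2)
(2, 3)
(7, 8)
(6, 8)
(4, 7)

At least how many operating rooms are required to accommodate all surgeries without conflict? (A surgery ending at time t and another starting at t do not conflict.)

starts: [0, 2, 3, 4, 5, 6, 7, 7, 10, 14]
ends:   [2, 3, 4, 6, 7, 8, 8, 8, 11, 15]
s0→1 e2→0 s2→1 e3→0 s3→1 e4→0 s4→1 s5→2 e6→1 s6→2 e7→1 s7→2 s7→3  — peak 3.

3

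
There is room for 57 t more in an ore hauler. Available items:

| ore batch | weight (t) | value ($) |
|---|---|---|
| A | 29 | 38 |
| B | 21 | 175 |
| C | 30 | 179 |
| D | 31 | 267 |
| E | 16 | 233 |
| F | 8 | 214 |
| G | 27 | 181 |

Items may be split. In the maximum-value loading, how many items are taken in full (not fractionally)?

Sort by value per unit weight and fill in that order.
Order: F (214/8=26.75) > E (233/16=14.56) > D (267/31=8.61) > B (175/21=8.33) > G (181/27=6.70) > C (179/30=5.97) > A (38/29=1.31)
Fill: take F (8 @ 214) → take E (16 @ 233) → take D (31 @ 267) → take 2/21 of B → 16.67; 57/57 used.
3 item(s) taken whole; one partial (take 2/21 of B).

3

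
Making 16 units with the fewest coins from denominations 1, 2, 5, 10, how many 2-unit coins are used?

Greedy: take as many of the largest coin as possible, then repeat with the remainder.
16 = 1×10 + 1×5 + 1×1
Count of 2: 0

0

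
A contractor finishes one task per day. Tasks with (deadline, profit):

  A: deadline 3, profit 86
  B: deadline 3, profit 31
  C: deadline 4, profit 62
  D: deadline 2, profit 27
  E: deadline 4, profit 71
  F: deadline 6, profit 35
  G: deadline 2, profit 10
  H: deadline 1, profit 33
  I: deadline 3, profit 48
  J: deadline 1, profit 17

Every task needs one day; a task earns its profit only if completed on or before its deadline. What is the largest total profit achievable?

302

By profit: A(d3,86), E(d4,71), C(d4,62), I(d3,48), F(d6,35), H(d1,33), B(d3,31), D(d2,27), J(d1,17), G(d2,10)
A→slot 3; E→slot 4; C→slot 2; I→slot 1; F→slot 6; H skipped; B skipped; D skipped; J skipped; G skipped.
Profit = 48 + 62 + 86 + 71 + 35 = 302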